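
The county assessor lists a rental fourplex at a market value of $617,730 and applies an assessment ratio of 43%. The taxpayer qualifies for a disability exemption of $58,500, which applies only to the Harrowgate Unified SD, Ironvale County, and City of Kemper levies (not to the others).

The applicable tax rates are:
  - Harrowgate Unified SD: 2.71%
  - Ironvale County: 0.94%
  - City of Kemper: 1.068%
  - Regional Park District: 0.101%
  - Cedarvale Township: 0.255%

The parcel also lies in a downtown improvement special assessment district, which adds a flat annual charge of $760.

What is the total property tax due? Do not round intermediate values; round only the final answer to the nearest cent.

Assessed value = $617,730 × 0.43 = $265,623.9
Harrowgate Unified SD: ($265,623.9 − $58,500) × 0.0271 = $207,123.9 × 0.0271 = $5,613.05769
Ironvale County: ($265,623.9 − $58,500) × 0.0094 = $207,123.9 × 0.0094 = $1,946.96466
City of Kemper: ($265,623.9 − $58,500) × 0.01068 = $207,123.9 × 0.01068 = $2,212.083252
Regional Park District: $265,623.9 × 0.00101 = $268.280139
Cedarvale Township: $265,623.9 × 0.00255 = $677.340945
Levies subtotal = $10,717.726686
Total = $10,717.726686 + $760 = $11,477.726686

$11,477.73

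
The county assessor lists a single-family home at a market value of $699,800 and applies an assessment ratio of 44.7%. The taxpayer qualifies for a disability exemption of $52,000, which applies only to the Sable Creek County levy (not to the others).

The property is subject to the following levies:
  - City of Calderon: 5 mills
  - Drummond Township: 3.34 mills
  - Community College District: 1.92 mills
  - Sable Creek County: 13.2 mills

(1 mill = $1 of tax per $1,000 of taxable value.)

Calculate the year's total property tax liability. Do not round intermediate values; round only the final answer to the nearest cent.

$6,652.14

Assessed value = $699,800 × 0.447 = $312,810.6
City of Calderon: $312,810.6 × 0.005 = $1,564.053
Drummond Township: $312,810.6 × 0.00334 = $1,044.787404
Community College District: $312,810.6 × 0.00192 = $600.596352
Sable Creek County: ($312,810.6 − $52,000) × 0.0132 = $260,810.6 × 0.0132 = $3,442.69992
Total = $6,652.136676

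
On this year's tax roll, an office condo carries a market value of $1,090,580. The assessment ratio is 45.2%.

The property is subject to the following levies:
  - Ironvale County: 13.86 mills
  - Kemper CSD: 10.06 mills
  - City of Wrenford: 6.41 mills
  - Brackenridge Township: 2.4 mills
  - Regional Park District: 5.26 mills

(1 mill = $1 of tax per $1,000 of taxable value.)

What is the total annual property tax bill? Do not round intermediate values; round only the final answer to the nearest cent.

Assessed value = $1,090,580 × 0.452 = $492,942.16
Ironvale County: $492,942.16 × 0.01386 = $6,832.1783376
Kemper CSD: $492,942.16 × 0.01006 = $4,958.9981296
City of Wrenford: $492,942.16 × 0.00641 = $3,159.7592456
Brackenridge Township: $492,942.16 × 0.0024 = $1,183.061184
Regional Park District: $492,942.16 × 0.00526 = $2,592.8757616
Total = $6,832.1783376 + $4,958.9981296 + $3,159.7592456 + $1,183.061184 + $2,592.8757616 = $18,726.8726584

$18,726.87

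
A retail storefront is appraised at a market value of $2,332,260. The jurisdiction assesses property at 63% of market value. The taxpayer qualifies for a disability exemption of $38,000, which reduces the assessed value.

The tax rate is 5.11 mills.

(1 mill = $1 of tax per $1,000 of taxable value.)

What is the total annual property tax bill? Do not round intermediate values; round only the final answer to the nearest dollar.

$7,314

Assessed value = $2,332,260 × 0.63 = $1,469,323.8
Taxable value = $1,469,323.8 − $38,000 = $1,431,323.8
Tax = $1,431,323.8 × 0.00511 = $7,314.064618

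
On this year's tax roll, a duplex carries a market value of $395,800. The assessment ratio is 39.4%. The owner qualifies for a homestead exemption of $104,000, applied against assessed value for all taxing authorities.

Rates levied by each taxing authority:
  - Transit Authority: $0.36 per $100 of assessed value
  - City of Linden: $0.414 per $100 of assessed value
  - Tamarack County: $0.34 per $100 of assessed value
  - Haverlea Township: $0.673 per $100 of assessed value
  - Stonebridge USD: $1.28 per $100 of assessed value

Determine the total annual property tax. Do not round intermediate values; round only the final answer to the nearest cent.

$1,593.16

Assessed value = $395,800 × 0.394 = $155,945.2
Taxable value = $155,945.2 − $104,000 = $51,945.2
Transit Authority: $51,945.2 × 0.0036 = $187.00272
City of Linden: $51,945.2 × 0.00414 = $215.053128
Tamarack County: $51,945.2 × 0.0034 = $176.61368
Haverlea Township: $51,945.2 × 0.00673 = $349.591196
Stonebridge USD: $51,945.2 × 0.0128 = $664.89856
Total = $187.00272 + $215.053128 + $176.61368 + $349.591196 + $664.89856 = $1,593.159284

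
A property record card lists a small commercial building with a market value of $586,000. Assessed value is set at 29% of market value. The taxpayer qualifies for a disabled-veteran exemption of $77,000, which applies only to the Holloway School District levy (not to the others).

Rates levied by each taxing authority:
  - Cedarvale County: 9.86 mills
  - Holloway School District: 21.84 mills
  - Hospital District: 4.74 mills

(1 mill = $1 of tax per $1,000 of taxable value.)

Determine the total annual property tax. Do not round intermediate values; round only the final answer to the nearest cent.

$4,510.93

Assessed value = $586,000 × 0.29 = $169,940
Cedarvale County: $169,940 × 0.00986 = $1,675.6084
Holloway School District: ($169,940 − $77,000) × 0.02184 = $92,940 × 0.02184 = $2,029.8096
Hospital District: $169,940 × 0.00474 = $805.5156
Total = $4,510.9336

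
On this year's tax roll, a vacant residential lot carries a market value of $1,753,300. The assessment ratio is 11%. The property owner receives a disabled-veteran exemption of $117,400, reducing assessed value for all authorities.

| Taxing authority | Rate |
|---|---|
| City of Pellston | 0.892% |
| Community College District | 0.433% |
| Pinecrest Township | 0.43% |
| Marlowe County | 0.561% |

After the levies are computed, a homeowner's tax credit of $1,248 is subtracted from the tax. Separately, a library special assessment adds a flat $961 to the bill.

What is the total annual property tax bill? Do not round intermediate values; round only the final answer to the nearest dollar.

Assessed value = $1,753,300 × 0.11 = $192,863
Taxable value = $192,863 − $117,400 = $75,463
City of Pellston: $75,463 × 0.00892 = $673.12996
Community College District: $75,463 × 0.00433 = $326.75479
Pinecrest Township: $75,463 × 0.0043 = $324.4909
Marlowe County: $75,463 × 0.00561 = $423.34743
Levies subtotal = $1,747.72308
After credit = $1,747.72308 − $1,248 = $499.72308
Total = $499.72308 + $961 = $1,460.72308

$1,461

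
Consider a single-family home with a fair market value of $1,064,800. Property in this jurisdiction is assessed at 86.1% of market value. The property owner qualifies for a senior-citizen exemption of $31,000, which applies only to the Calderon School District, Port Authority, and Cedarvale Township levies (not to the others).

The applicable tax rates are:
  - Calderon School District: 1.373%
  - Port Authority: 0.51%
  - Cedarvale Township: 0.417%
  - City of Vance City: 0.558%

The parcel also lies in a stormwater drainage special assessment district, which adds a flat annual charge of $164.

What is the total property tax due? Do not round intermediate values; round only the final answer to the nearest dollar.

$25,653

Assessed value = $1,064,800 × 0.861 = $916,792.8
Calderon School District: ($916,792.8 − $31,000) × 0.01373 = $885,792.8 × 0.01373 = $12,161.935144
Port Authority: ($916,792.8 − $31,000) × 0.0051 = $885,792.8 × 0.0051 = $4,517.54328
Cedarvale Township: ($916,792.8 − $31,000) × 0.00417 = $885,792.8 × 0.00417 = $3,693.755976
City of Vance City: $916,792.8 × 0.00558 = $5,115.703824
Levies subtotal = $25,488.938224
Total = $25,488.938224 + $164 = $25,652.938224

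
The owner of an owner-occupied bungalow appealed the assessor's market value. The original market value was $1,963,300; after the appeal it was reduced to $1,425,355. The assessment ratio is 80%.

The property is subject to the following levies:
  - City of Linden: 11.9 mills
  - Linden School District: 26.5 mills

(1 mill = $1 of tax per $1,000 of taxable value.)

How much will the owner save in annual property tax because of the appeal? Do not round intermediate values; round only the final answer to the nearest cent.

$16,525.67

Old assessed value = $1,963,300 × 0.8 = $1,570,640
New assessed value = $1,425,355 × 0.8 = $1,140,284
Combined rate = 0.0119 + 0.0265 = 0.0384
Old tax = $1,570,640 × 0.0384 = $60,312.576
New tax = $1,140,284 × 0.0384 = $43,786.9056
Reduction = $60,312.576 − $43,786.9056 = $16,525.6704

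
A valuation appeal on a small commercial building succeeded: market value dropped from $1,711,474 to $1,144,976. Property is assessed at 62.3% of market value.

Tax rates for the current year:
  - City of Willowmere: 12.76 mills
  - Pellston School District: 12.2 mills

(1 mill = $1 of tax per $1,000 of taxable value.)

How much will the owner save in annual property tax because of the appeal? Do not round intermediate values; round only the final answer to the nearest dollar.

Old assessed value = $1,711,474 × 0.623 = $1,066,248.302
New assessed value = $1,144,976 × 0.623 = $713,320.048
Combined rate = 0.01276 + 0.0122 = 0.02496
Old tax = $1,066,248.302 × 0.02496 = $26,613.55761792
New tax = $713,320.048 × 0.02496 = $17,804.46839808
Reduction = $26,613.55761792 − $17,804.46839808 = $8,809.08921984

$8,809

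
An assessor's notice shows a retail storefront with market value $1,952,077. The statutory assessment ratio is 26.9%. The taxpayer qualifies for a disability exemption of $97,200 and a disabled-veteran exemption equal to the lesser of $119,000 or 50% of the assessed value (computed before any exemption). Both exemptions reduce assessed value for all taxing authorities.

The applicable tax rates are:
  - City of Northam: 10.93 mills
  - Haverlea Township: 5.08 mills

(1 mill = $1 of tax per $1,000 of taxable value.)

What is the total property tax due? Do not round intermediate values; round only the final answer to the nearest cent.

Assessed value = $1,952,077 × 0.269 = $525,108.713
Disabled-veteran exemption = min($119,000, 50% × $525,108.713) = min($119,000, $262,554.3565) = $119,000 (dollar cap binds)
Taxable value = $525,108.713 − $97,200 − $119,000 = $308,908.713
City of Northam: $308,908.713 × 0.01093 = $3,376.37223309
Haverlea Township: $308,908.713 × 0.00508 = $1,569.25626204
Total = $4,945.62849513

$4,945.63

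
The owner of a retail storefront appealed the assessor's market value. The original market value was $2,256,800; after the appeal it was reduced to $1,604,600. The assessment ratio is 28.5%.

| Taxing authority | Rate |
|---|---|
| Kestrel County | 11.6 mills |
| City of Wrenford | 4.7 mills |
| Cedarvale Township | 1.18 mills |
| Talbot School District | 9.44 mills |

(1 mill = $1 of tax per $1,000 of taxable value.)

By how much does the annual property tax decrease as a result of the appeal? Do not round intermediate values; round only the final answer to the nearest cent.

Old assessed value = $2,256,800 × 0.285 = $643,188
New assessed value = $1,604,600 × 0.285 = $457,311
Combined rate = 0.0116 + 0.0047 + 0.00118 + 0.00944 = 0.02692
Old tax = $643,188 × 0.02692 = $17,314.62096
New tax = $457,311 × 0.02692 = $12,310.81212
Reduction = $17,314.62096 − $12,310.81212 = $5,003.80884

$5,003.81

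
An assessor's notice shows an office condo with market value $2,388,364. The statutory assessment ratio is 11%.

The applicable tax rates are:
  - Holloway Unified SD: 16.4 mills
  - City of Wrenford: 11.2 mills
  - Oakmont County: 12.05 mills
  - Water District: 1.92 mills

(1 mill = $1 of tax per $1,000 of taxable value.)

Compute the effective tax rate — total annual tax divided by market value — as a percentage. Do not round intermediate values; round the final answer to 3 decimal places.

Assessed value = $2,388,364 × 0.11 = $262,720.04
Holloway Unified SD: $262,720.04 × 0.0164 = $4,308.608656
City of Wrenford: $262,720.04 × 0.0112 = $2,942.464448
Oakmont County: $262,720.04 × 0.01205 = $3,165.776482
Water District: $262,720.04 × 0.00192 = $504.4224768
Total tax = $10,921.2720628
Effective rate = $10,921.2720628 ÷ $2,388,364 = 0.457% of market value

0.457%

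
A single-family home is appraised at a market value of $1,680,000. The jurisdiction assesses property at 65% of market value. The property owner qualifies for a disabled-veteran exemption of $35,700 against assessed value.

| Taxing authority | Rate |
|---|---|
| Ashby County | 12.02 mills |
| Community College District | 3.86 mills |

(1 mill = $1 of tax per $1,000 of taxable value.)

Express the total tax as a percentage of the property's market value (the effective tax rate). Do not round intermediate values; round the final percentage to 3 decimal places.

0.998%

Assessed value = $1,680,000 × 0.65 = $1,092,000
Taxable value = $1,092,000 − $35,700 = $1,056,300
Ashby County: $1,056,300 × 0.01202 = $12,696.726
Community College District: $1,056,300 × 0.00386 = $4,077.318
Total tax = $16,774.044
Effective rate = $16,774.044 ÷ $1,680,000 = 0.998% of market value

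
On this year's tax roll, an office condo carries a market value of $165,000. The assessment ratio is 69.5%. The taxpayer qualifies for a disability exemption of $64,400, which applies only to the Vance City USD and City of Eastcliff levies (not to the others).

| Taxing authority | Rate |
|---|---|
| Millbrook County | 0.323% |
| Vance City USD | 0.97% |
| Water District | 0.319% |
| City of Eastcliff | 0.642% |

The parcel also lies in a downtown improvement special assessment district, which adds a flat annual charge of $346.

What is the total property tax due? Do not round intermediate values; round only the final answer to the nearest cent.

$1,892.65

Assessed value = $165,000 × 0.695 = $114,675
Millbrook County: $114,675 × 0.00323 = $370.40025
Vance City USD: ($114,675 − $64,400) × 0.0097 = $50,275 × 0.0097 = $487.6675
Water District: $114,675 × 0.00319 = $365.81325
City of Eastcliff: ($114,675 − $64,400) × 0.00642 = $50,275 × 0.00642 = $322.7655
Levies subtotal = $1,546.6465
Total = $1,546.6465 + $346 = $1,892.6465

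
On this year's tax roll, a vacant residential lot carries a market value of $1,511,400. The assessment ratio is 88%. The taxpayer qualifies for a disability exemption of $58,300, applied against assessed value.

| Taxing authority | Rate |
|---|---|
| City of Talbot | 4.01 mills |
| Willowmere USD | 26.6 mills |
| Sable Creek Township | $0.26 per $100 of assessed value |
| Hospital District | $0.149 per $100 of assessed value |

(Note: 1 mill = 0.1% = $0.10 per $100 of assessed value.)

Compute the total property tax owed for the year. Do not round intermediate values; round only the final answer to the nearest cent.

$44,129.10

Assessed value = $1,511,400 × 0.88 = $1,330,032
Taxable value = $1,330,032 − $58,300 = $1,271,732
City of Talbot: $1,271,732 × 0.00401 = $5,099.64532
Willowmere USD: $1,271,732 × 0.0266 = $33,828.0712
Sable Creek Township: $1,271,732 × 0.0026 = $3,306.5032
Hospital District: $1,271,732 × 0.00149 = $1,894.88068
Total = $44,129.1004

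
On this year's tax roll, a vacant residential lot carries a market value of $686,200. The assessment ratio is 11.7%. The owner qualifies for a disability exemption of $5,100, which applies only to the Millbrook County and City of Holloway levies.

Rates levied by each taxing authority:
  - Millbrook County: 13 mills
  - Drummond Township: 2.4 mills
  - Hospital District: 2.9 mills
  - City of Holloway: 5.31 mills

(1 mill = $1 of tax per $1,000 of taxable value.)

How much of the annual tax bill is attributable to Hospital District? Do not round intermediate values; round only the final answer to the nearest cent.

Assessed value = $686,200 × 0.117 = $80,285.4
Hospital District taxable value = $80,285.4 (exemption does not apply)
Hospital District levy = $80,285.4 × 0.0029 = $232.82766

$232.83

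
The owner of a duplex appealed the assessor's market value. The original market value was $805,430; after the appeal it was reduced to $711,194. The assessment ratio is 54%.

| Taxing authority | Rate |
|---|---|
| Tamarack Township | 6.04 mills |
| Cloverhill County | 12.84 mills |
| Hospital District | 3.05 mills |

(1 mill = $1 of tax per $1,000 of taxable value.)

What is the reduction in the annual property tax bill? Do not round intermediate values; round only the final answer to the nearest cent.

Old assessed value = $805,430 × 0.54 = $434,932.2
New assessed value = $711,194 × 0.54 = $384,044.76
Combined rate = 0.00604 + 0.01284 + 0.00305 = 0.02193
Old tax = $434,932.2 × 0.02193 = $9,538.063146
New tax = $384,044.76 × 0.02193 = $8,422.1015868
Reduction = $9,538.063146 − $8,422.1015868 = $1,115.9615592

$1,115.96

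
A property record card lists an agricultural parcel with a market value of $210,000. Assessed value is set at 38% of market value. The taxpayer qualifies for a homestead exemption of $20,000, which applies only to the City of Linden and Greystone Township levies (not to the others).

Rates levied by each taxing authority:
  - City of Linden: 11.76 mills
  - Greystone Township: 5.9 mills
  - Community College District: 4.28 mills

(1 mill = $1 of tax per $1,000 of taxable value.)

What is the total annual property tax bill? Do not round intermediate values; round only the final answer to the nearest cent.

Assessed value = $210,000 × 0.38 = $79,800
City of Linden: ($79,800 − $20,000) × 0.01176 = $59,800 × 0.01176 = $703.248
Greystone Township: ($79,800 − $20,000) × 0.0059 = $59,800 × 0.0059 = $352.82
Community College District: $79,800 × 0.00428 = $341.544
Total = $1,397.612

$1,397.61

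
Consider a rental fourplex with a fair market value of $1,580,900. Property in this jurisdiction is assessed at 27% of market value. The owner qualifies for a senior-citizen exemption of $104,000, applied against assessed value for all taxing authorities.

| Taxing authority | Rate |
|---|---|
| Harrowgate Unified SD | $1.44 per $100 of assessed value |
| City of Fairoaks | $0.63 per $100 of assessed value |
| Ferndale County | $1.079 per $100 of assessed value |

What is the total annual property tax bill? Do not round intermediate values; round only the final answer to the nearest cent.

Assessed value = $1,580,900 × 0.27 = $426,843
Taxable value = $426,843 − $104,000 = $322,843
Harrowgate Unified SD: $322,843 × 0.0144 = $4,648.9392
City of Fairoaks: $322,843 × 0.0063 = $2,033.9109
Ferndale County: $322,843 × 0.01079 = $3,483.47597
Total = $4,648.9392 + $2,033.9109 + $3,483.47597 = $10,166.32607

$10,166.33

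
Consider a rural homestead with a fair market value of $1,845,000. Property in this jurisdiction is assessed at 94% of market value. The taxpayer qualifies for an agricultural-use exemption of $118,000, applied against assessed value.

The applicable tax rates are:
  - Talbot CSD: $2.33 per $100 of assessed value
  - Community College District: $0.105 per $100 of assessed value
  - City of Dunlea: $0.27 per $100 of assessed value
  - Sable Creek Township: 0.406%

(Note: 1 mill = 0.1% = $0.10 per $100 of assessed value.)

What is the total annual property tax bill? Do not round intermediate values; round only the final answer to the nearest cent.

Assessed value = $1,845,000 × 0.94 = $1,734,300
Taxable value = $1,734,300 − $118,000 = $1,616,300
Talbot CSD: $1,616,300 × 0.0233 = $37,659.79
Community College District: $1,616,300 × 0.00105 = $1,697.115
City of Dunlea: $1,616,300 × 0.0027 = $4,364.01
Sable Creek Township: $1,616,300 × 0.00406 = $6,562.178
Total = $50,283.093

$50,283.09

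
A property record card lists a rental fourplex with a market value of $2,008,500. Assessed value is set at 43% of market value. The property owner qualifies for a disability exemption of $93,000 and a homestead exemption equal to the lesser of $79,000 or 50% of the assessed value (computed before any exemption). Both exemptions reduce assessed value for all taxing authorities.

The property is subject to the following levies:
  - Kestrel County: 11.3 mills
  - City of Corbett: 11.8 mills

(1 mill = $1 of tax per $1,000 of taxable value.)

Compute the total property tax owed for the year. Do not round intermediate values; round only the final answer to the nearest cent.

$15,977.23

Assessed value = $2,008,500 × 0.43 = $863,655
Homestead exemption = min($79,000, 50% × $863,655) = min($79,000, $431,827.5) = $79,000 (dollar cap binds)
Taxable value = $863,655 − $93,000 − $79,000 = $691,655
Kestrel County: $691,655 × 0.0113 = $7,815.7015
City of Corbett: $691,655 × 0.0118 = $8,161.529
Total = $15,977.2305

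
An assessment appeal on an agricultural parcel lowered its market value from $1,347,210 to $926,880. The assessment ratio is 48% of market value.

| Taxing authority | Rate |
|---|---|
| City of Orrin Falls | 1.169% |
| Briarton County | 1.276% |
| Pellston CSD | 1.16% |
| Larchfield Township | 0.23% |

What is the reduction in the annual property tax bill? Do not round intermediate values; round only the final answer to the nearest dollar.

$7,737

Old assessed value = $1,347,210 × 0.48 = $646,660.8
New assessed value = $926,880 × 0.48 = $444,902.4
Combined rate = 0.01169 + 0.01276 + 0.0116 + 0.0023 = 0.03835
Old tax = $646,660.8 × 0.03835 = $24,799.44168
New tax = $444,902.4 × 0.03835 = $17,062.00704
Reduction = $24,799.44168 − $17,062.00704 = $7,737.43464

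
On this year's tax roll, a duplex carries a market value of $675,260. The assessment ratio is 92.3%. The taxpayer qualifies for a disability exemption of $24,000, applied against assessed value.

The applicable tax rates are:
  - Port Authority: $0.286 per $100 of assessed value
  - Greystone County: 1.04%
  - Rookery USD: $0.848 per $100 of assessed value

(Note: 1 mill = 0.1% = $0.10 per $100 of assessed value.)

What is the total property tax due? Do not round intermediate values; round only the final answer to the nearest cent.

Assessed value = $675,260 × 0.923 = $623,264.98
Taxable value = $623,264.98 − $24,000 = $599,264.98
Port Authority: $599,264.98 × 0.00286 = $1,713.8978428
Greystone County: $599,264.98 × 0.0104 = $6,232.355792
Rookery USD: $599,264.98 × 0.00848 = $5,081.7670304
Total = $13,028.0206652

$13,028.02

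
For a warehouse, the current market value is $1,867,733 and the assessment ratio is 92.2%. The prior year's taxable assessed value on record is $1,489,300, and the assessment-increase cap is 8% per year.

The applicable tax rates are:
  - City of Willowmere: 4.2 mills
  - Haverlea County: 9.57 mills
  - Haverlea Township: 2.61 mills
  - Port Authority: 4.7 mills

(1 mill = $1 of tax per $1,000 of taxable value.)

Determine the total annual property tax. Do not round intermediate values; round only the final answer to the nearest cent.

Uncapped assessed value = $1,867,733 × 0.922 = $1,722,049.826
Cap limit = $1,489,300 × 1.08 = $1,608,444
Taxable assessed value = min($1,722,049.826, $1,608,444) = $1,608,444 (cap binds)
City of Willowmere: $1,608,444 × 0.0042 = $6,755.4648
Haverlea County: $1,608,444 × 0.00957 = $15,392.80908
Haverlea Township: $1,608,444 × 0.00261 = $4,198.03884
Port Authority: $1,608,444 × 0.0047 = $7,559.6868
Total = $33,905.99952

$33,906.00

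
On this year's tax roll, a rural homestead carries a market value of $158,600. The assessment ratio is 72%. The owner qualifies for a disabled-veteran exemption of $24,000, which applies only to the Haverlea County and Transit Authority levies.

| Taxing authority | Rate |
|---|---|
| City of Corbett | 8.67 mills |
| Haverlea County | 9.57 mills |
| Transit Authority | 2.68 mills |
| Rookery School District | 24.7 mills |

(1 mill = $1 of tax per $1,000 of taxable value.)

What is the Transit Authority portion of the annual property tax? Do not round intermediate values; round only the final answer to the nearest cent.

$241.71

Assessed value = $158,600 × 0.72 = $114,192
Transit Authority taxable value = $114,192 − $24,000 = $90,192
Transit Authority levy = $90,192 × 0.00268 = $241.71456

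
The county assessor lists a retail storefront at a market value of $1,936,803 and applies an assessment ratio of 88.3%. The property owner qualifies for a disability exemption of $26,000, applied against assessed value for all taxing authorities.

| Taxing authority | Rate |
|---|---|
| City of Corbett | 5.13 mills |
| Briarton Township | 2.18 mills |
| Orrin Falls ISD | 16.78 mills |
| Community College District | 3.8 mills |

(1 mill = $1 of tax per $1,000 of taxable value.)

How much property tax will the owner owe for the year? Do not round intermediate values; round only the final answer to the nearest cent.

Assessed value = $1,936,803 × 0.883 = $1,710,197.049
Taxable value = $1,710,197.049 − $26,000 = $1,684,197.049
City of Corbett: $1,684,197.049 × 0.00513 = $8,639.93086137
Briarton Township: $1,684,197.049 × 0.00218 = $3,671.54956682
Orrin Falls ISD: $1,684,197.049 × 0.01678 = $28,260.82648222
Community College District: $1,684,197.049 × 0.0038 = $6,399.9487862
Total = $8,639.93086137 + $3,671.54956682 + $28,260.82648222 + $6,399.9487862 = $46,972.25569661

$46,972.26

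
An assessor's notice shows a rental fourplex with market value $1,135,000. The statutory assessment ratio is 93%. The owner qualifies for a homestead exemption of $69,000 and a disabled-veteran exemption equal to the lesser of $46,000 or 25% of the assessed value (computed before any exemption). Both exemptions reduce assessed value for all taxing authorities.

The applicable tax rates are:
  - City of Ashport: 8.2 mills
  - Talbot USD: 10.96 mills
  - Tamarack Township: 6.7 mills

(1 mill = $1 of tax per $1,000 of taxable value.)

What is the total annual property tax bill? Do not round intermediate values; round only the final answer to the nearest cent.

$24,322.62

Assessed value = $1,135,000 × 0.93 = $1,055,550
Disabled-veteran exemption = min($46,000, 25% × $1,055,550) = min($46,000, $263,887.5) = $46,000 (dollar cap binds)
Taxable value = $1,055,550 − $69,000 − $46,000 = $940,550
City of Ashport: $940,550 × 0.0082 = $7,712.51
Talbot USD: $940,550 × 0.01096 = $10,308.428
Tamarack Township: $940,550 × 0.0067 = $6,301.685
Total = $24,322.623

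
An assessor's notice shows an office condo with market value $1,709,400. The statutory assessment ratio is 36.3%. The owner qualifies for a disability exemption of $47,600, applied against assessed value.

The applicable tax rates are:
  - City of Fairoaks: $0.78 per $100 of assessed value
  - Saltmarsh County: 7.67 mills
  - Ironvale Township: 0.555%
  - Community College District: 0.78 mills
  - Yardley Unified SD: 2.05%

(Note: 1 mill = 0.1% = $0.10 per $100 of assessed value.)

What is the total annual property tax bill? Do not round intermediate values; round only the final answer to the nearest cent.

Assessed value = $1,709,400 × 0.363 = $620,512.2
Taxable value = $620,512.2 − $47,600 = $572,912.2
City of Fairoaks: $572,912.2 × 0.0078 = $4,468.71516
Saltmarsh County: $572,912.2 × 0.00767 = $4,394.236574
Ironvale Township: $572,912.2 × 0.00555 = $3,179.66271
Community College District: $572,912.2 × 0.00078 = $446.871516
Yardley Unified SD: $572,912.2 × 0.0205 = $11,744.7001
Total = $24,234.18606

$24,234.19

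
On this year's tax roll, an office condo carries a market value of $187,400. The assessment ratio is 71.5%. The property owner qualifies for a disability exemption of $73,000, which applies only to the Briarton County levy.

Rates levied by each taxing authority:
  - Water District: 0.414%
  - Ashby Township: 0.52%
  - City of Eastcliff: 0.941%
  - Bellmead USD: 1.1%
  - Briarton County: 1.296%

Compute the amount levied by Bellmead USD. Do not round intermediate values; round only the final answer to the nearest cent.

Assessed value = $187,400 × 0.715 = $133,991
Bellmead USD taxable value = $133,991 (exemption does not apply)
Bellmead USD levy = $133,991 × 0.011 = $1,473.901

$1,473.90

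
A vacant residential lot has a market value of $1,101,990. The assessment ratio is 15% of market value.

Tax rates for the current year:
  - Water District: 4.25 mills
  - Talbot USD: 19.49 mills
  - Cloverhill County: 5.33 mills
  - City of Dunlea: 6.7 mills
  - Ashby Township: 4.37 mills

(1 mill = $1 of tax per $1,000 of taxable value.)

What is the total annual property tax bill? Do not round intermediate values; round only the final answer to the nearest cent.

$6,635.08

Assessed value = $1,101,990 × 0.15 = $165,298.5
Water District: $165,298.5 × 0.00425 = $702.518625
Talbot USD: $165,298.5 × 0.01949 = $3,221.667765
Cloverhill County: $165,298.5 × 0.00533 = $881.041005
City of Dunlea: $165,298.5 × 0.0067 = $1,107.49995
Ashby Township: $165,298.5 × 0.00437 = $722.354445
Total = $702.518625 + $3,221.667765 + $881.041005 + $1,107.49995 + $722.354445 = $6,635.08179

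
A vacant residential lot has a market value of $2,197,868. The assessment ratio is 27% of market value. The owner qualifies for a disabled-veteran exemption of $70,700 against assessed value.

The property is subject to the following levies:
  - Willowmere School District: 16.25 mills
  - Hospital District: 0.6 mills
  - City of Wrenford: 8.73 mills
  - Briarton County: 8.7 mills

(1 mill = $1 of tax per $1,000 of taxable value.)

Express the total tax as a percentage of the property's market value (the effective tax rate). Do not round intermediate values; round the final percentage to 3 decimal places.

Assessed value = $2,197,868 × 0.27 = $593,424.36
Taxable value = $593,424.36 − $70,700 = $522,724.36
Willowmere School District: $522,724.36 × 0.01625 = $8,494.27085
Hospital District: $522,724.36 × 0.0006 = $313.634616
City of Wrenford: $522,724.36 × 0.00873 = $4,563.3836628
Briarton County: $522,724.36 × 0.0087 = $4,547.701932
Total tax = $17,918.9910608
Effective rate = $17,918.9910608 ÷ $2,197,868 = 0.815% of market value

0.815%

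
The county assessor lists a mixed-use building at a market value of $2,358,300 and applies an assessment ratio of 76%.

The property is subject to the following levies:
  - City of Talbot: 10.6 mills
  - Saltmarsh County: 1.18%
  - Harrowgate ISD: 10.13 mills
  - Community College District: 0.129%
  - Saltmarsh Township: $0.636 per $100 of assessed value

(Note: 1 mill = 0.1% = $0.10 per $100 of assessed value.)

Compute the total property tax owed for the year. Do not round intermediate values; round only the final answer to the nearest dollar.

$72,015

Assessed value = $2,358,300 × 0.76 = $1,792,308
City of Talbot: $1,792,308 × 0.0106 = $18,998.4648
Saltmarsh County: $1,792,308 × 0.0118 = $21,149.2344
Harrowgate ISD: $1,792,308 × 0.01013 = $18,156.08004
Community College District: $1,792,308 × 0.00129 = $2,312.07732
Saltmarsh Township: $1,792,308 × 0.00636 = $11,399.07888
Total = $72,014.93544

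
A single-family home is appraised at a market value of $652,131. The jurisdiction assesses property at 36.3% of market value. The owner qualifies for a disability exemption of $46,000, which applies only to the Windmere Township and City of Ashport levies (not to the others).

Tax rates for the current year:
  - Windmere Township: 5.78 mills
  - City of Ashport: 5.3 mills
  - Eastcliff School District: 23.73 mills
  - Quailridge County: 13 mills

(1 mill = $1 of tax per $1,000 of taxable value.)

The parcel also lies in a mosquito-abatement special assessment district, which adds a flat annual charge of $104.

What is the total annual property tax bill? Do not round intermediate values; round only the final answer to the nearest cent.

Assessed value = $652,131 × 0.363 = $236,723.553
Windmere Township: ($236,723.553 − $46,000) × 0.00578 = $190,723.553 × 0.00578 = $1,102.38213634
City of Ashport: ($236,723.553 − $46,000) × 0.0053 = $190,723.553 × 0.0053 = $1,010.8348309
Eastcliff School District: $236,723.553 × 0.02373 = $5,617.44991269
Quailridge County: $236,723.553 × 0.013 = $3,077.406189
Levies subtotal = $10,808.07306893
Total = $10,808.07306893 + $104 = $10,912.07306893

$10,912.07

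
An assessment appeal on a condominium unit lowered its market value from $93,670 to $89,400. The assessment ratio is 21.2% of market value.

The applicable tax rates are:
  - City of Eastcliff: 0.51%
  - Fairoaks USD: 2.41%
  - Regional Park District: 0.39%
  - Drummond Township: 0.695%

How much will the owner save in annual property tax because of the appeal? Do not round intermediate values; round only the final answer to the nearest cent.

$36.25

Old assessed value = $93,670 × 0.212 = $19,858.04
New assessed value = $89,400 × 0.212 = $18,952.8
Combined rate = 0.0051 + 0.0241 + 0.0039 + 0.00695 = 0.04005
Old tax = $19,858.04 × 0.04005 = $795.314502
New tax = $18,952.8 × 0.04005 = $759.05964
Reduction = $795.314502 − $759.05964 = $36.254862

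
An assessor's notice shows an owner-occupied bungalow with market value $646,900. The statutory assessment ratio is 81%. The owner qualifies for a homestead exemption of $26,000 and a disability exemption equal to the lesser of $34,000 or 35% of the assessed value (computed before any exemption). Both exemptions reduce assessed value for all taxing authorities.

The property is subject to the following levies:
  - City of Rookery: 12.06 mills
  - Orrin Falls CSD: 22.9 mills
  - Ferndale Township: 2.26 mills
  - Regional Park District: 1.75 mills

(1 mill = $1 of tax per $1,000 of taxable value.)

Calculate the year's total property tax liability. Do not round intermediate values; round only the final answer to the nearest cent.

$18,081.65

Assessed value = $646,900 × 0.81 = $523,989
Disability exemption = min($34,000, 35% × $523,989) = min($34,000, $183,396.15) = $34,000 (dollar cap binds)
Taxable value = $523,989 − $26,000 − $34,000 = $463,989
City of Rookery: $463,989 × 0.01206 = $5,595.70734
Orrin Falls CSD: $463,989 × 0.0229 = $10,625.3481
Ferndale Township: $463,989 × 0.00226 = $1,048.61514
Regional Park District: $463,989 × 0.00175 = $811.98075
Total = $18,081.65133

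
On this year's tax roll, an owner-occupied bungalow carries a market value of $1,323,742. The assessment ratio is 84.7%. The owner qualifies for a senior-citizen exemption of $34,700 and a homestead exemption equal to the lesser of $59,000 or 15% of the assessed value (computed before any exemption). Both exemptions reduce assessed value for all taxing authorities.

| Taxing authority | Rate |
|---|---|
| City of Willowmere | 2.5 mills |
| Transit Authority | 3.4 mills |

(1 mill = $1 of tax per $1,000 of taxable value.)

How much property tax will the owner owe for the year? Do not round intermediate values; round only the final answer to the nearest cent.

Assessed value = $1,323,742 × 0.847 = $1,121,209.474
Homestead exemption = min($59,000, 15% × $1,121,209.474) = min($59,000, $168,181.4211) = $59,000 (dollar cap binds)
Taxable value = $1,121,209.474 − $34,700 − $59,000 = $1,027,509.474
City of Willowmere: $1,027,509.474 × 0.0025 = $2,568.773685
Transit Authority: $1,027,509.474 × 0.0034 = $3,493.5322116
Total = $6,062.3058966

$6,062.31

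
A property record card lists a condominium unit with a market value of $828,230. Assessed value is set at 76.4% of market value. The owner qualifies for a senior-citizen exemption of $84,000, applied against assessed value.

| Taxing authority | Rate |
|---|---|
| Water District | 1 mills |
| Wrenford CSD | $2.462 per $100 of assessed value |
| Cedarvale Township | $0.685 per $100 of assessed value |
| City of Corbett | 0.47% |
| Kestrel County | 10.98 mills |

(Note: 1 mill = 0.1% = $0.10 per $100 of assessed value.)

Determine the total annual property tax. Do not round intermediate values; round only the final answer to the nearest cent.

$26,423.17

Assessed value = $828,230 × 0.764 = $632,767.72
Taxable value = $632,767.72 − $84,000 = $548,767.72
Water District: $548,767.72 × 0.001 = $548.76772
Wrenford CSD: $548,767.72 × 0.02462 = $13,510.6612664
Cedarvale Township: $548,767.72 × 0.00685 = $3,759.058882
City of Corbett: $548,767.72 × 0.0047 = $2,579.208284
Kestrel County: $548,767.72 × 0.01098 = $6,025.4695656
Total = $26,423.165718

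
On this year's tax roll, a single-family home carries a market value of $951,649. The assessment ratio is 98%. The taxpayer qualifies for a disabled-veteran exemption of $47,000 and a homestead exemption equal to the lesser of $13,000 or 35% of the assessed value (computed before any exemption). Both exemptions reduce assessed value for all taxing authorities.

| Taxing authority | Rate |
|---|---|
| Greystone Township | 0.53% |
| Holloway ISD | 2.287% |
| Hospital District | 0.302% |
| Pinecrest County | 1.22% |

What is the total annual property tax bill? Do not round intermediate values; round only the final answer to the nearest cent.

Assessed value = $951,649 × 0.98 = $932,616.02
Homestead exemption = min($13,000, 35% × $932,616.02) = min($13,000, $326,415.607) = $13,000 (dollar cap binds)
Taxable value = $932,616.02 − $47,000 − $13,000 = $872,616.02
Greystone Township: $872,616.02 × 0.0053 = $4,624.864906
Holloway ISD: $872,616.02 × 0.02287 = $19,956.7283774
Hospital District: $872,616.02 × 0.00302 = $2,635.3003804
Pinecrest County: $872,616.02 × 0.0122 = $10,645.915444
Total = $37,862.8091078

$37,862.81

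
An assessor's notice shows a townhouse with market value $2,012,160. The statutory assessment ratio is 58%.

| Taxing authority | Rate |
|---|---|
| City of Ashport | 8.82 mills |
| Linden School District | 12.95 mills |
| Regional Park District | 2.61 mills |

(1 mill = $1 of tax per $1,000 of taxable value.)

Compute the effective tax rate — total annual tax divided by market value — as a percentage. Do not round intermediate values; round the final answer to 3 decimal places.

1.414%

Assessed value = $2,012,160 × 0.58 = $1,167,052.8
City of Ashport: $1,167,052.8 × 0.00882 = $10,293.405696
Linden School District: $1,167,052.8 × 0.01295 = $15,113.33376
Regional Park District: $1,167,052.8 × 0.00261 = $3,046.007808
Total tax = $28,452.747264
Effective rate = $28,452.747264 ÷ $2,012,160 = 1.414% of market value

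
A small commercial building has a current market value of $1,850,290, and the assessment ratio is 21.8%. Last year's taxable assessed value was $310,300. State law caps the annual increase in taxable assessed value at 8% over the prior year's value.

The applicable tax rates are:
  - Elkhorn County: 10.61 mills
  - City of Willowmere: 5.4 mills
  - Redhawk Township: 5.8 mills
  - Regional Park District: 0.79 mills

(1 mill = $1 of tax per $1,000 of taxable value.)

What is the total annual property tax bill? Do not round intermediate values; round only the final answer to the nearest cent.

$7,573.80

Uncapped assessed value = $1,850,290 × 0.218 = $403,363.22
Cap limit = $310,300 × 1.08 = $335,124
Taxable assessed value = min($403,363.22, $335,124) = $335,124 (cap binds)
Elkhorn County: $335,124 × 0.01061 = $3,555.66564
City of Willowmere: $335,124 × 0.0054 = $1,809.6696
Redhawk Township: $335,124 × 0.0058 = $1,943.7192
Regional Park District: $335,124 × 0.00079 = $264.74796
Total = $7,573.8024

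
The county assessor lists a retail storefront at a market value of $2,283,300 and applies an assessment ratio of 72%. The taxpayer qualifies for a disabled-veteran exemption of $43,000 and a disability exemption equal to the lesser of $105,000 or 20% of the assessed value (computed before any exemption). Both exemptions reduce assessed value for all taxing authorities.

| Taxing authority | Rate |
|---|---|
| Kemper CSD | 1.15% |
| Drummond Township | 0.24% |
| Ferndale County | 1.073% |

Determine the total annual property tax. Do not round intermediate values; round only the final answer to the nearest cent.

$36,845.89

Assessed value = $2,283,300 × 0.72 = $1,643,976
Disability exemption = min($105,000, 20% × $1,643,976) = min($105,000, $328,795.2) = $105,000 (dollar cap binds)
Taxable value = $1,643,976 − $43,000 − $105,000 = $1,495,976
Kemper CSD: $1,495,976 × 0.0115 = $17,203.724
Drummond Township: $1,495,976 × 0.0024 = $3,590.3424
Ferndale County: $1,495,976 × 0.01073 = $16,051.82248
Total = $36,845.88888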